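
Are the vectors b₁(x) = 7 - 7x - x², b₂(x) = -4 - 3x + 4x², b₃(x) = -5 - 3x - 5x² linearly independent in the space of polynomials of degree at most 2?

Write each element as a coordinate vector in ℝ³ using {1, x, x²}.
The matrix [b₁|b₂|b₃] has determinant 472.
A nonzero determinant means the columns are linearly independent.

linearly independent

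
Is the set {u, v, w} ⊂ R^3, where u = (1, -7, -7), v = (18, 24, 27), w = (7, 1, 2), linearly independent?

The matrix [u|v|w] has determinant 0.
A zero determinant means the columns are linearly dependent.

linearly dependent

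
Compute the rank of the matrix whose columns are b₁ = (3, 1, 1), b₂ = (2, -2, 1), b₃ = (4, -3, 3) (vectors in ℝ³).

Row-reduce the 3×3 matrix with these as rows.
There are 3 pivot columns, so rank = 3.

rank 3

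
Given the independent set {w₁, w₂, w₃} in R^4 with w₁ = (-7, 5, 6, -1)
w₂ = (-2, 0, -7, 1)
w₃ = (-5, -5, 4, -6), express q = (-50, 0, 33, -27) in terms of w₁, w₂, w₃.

Set up the augmented matrix [w₁ | w₂ | w₃ | q] and row-reduce.
The system has the unique solution (α₁, α₂, α₃) = (4, 1, 4).

q = 4w₁ + w₂ + 4w₃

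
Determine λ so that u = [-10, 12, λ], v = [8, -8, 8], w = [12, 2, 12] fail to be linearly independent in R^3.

λ = -10

The vectors are dependent exactly when the determinant of the matrix with rows u, v, w vanishes.
Cofactor expansion gives det = 112*λ + 1120.
Solving 112*λ + 1120 = 0 yields λ = -10.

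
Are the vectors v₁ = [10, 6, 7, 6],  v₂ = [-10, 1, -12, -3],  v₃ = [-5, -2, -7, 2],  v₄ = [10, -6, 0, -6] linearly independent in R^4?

The matrix [v₁|v₂|v₃|v₄] has determinant 6320.
A nonzero determinant means the columns are linearly independent.

linearly independent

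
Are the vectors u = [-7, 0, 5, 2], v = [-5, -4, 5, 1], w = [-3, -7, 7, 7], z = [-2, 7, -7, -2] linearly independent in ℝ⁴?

linearly independent

Form the 4×4 matrix with these as columns; its determinant is 925.
A nonzero determinant means the columns are linearly independent.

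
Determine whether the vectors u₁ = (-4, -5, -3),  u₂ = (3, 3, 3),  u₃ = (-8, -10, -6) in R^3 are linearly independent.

linearly dependent

The matrix [u₁|u₂|u₃] has determinant 0.
A zero determinant means the columns are linearly dependent.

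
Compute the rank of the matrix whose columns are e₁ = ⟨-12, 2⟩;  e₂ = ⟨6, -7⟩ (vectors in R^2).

Row-reduce the 2×2 matrix with these as rows.
Reduction leaves 2 leading entries, giving rank 2.

rank 2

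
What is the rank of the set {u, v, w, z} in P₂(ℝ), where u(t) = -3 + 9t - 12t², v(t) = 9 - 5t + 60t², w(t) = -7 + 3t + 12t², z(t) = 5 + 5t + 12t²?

3

Use coordinates relative to {1, t, t²}.
Put the 3×4 matrix [u|v|w|z] into echelon form.
There are 3 pivot columns, so rank = 3.
(With 4 elements in a 3-dimensional space the rank is at most 3.)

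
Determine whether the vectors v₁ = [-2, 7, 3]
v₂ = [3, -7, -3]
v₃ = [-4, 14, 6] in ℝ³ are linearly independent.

One vector is a scalar multiple of another, so the set is dependent.

linearly dependent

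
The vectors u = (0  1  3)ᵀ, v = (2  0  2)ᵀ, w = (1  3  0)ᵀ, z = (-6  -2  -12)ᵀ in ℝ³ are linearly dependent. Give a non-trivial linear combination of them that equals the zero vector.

Row-reduce the matrix with u, v, w, z as columns; the null space gives the coefficients.
The free variable yields coefficients (2, 3, 0, 1) (any nonzero multiple also works).

2u + 3v + z = 0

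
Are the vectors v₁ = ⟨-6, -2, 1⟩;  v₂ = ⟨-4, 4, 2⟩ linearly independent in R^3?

Row-reduce the matrix whose columns are v₁, v₂.
The reduction yields 2 nonzero rows, so the rank is 2.
Since rank = 2 (the number of vectors), the set is linearly independent.

linearly independent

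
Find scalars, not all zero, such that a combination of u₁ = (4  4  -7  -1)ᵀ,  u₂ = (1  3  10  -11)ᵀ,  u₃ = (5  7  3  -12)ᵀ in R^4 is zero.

u₁ + u₂ - u₃ = 0

Solve the homogeneous system with u₁, u₂, u₃ as columns by row-reducing the coefficient matrix.
A generator of the null space is (1, 1, -1).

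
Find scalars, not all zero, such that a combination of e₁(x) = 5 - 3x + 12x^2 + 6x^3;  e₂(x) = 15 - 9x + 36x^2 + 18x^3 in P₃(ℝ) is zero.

3e₁ - e₂ = 0

Pass to coordinate vectors relative to the basis {1, x, …, x^3}.
Row-reduce the matrix with e₁, e₂ as columns; the null space gives the coefficients.
A generator of the null space is (3, -1).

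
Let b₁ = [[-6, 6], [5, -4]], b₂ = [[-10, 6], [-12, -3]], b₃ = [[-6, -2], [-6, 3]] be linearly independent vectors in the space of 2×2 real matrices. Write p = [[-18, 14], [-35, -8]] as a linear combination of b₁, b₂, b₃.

p = -b₁ + 3b₂ - b₃

Identify each element with its coordinate vector in ℝ⁴ via {E₁₁, E₁₂, E₂₁, E₂₂}.
Set up the augmented matrix [b₁ | b₂ | b₃ | p] and row-reduce.
The system has the unique solution (α₁, α₂, α₃) = (-1, 3, -1).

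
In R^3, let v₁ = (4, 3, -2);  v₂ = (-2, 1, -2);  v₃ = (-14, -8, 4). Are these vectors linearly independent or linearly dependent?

Form the 3×3 matrix with these as columns; its determinant is 0.
A zero determinant means the columns are linearly dependent.
Indeed 3v₁ - v₂ + v₃ = 0.

linearly dependent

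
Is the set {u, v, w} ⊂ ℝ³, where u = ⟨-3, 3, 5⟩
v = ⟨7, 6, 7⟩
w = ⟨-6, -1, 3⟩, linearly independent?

Place the vectors as rows of a 3×3 matrix and reduce to echelon form.
The reduction yields 3 nonzero rows, so the rank is 3.
Since rank = 3 (the number of vectors), the set is linearly independent.

linearly independent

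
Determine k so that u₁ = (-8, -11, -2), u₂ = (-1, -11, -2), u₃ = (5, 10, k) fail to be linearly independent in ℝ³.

k = 20/11

The vectors are dependent exactly when the determinant of the matrix with rows u₁, u₂, u₃ vanishes.
Cofactor expansion gives det = 77*k - 140.
This vanishes exactly when k = 20/11.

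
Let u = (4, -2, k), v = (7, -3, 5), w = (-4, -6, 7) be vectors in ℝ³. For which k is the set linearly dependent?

Place the vectors as rows of a 3×3 matrix; dependence ⇔ determinant zero.
Expanding, det = 174 - 54*k.
This vanishes exactly when k = 29/9.

k = 29/9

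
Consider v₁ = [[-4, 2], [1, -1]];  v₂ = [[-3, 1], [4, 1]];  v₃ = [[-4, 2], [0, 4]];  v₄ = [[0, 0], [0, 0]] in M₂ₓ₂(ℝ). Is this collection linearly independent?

Write each element as a coordinate vector in ℝ⁴ using {E₁₁, E₁₂, E₂₁, E₂₂}.
One of the vectors is the zero vector, so the set is linearly dependent.

linearly dependent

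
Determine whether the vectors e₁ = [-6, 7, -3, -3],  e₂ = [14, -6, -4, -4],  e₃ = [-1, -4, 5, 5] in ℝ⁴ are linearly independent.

Row-reduce the matrix whose columns are e₁, e₂, e₃.
The reduction yields 2 nonzero rows, so the rank is 2.
Since rank 2 < 3, the set is linearly dependent.

linearly dependent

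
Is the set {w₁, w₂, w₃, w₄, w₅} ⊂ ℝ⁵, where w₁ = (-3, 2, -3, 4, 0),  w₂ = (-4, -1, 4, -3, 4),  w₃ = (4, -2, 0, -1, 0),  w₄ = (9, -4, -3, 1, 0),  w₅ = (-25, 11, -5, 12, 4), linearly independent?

linearly dependent

Place the vectors as rows of a 5×5 matrix and reduce to echelon form.
The reduction yields 3 nonzero rows, so the rank is 3.
Since rank 3 < 5, the set is linearly dependent.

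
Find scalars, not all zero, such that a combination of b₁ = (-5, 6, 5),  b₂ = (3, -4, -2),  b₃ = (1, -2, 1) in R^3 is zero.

Solve the homogeneous system with b₁, b₂, b₃ as columns by row-reducing the coefficient matrix.
One solution (up to scaling) is (1, 2, -1).

b₁ + 2b₂ - b₃ = 0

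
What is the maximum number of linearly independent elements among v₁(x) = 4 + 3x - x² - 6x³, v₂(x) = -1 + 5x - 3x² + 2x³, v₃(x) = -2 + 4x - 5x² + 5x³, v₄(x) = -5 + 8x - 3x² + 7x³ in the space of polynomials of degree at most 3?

Represent each element by its coordinate vector in ℝ⁴.
Row-reduce the 4×4 matrix with these as rows.
Reduction leaves 3 leading entries, giving rank 3.

3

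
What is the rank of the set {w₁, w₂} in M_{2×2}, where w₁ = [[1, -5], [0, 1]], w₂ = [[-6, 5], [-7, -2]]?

Pass to coordinate vectors with respect to the basis {E₁₁, E₁₂, E₂₁, E₂₂}.
Form the matrix with w₁, w₂ as columns and reduce.
There are 2 pivot columns, so rank = 2.

rank 2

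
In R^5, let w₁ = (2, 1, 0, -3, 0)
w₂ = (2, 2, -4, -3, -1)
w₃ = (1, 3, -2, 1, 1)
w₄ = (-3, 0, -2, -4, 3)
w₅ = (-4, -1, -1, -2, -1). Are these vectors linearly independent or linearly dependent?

linearly independent

The matrix [w₁|w₂|w₃|w₄|w₅] has determinant 598.
A nonzero determinant means the columns are linearly independent.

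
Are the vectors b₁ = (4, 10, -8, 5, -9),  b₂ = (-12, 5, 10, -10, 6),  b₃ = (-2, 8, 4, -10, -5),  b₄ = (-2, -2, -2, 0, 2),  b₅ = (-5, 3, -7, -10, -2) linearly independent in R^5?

Form the 5×5 matrix with these as columns; its determinant is -6200.
A nonzero determinant means the columns are linearly independent.

linearly independent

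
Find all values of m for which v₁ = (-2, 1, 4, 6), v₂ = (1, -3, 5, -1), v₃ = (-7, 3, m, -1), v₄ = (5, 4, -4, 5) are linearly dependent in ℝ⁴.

Dependence holds iff the 4×4 matrix [v₁ v₂ v₃ v₄] is singular.
The determinant works out to 126*m + 770.
This vanishes exactly when m = -55/9.

m = -55/9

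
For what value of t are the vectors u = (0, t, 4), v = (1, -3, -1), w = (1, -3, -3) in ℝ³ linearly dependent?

t = 0

Place the vectors as rows of a 3×3 matrix; dependence ⇔ determinant zero.
The determinant works out to 2*t.
Solving 2*t = 0 yields t = 0.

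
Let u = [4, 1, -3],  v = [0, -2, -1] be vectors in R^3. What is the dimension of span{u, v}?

2

Apply Gaussian elimination to the matrix whose rows are u, v.
Reduction leaves 2 leading entries, giving rank 2.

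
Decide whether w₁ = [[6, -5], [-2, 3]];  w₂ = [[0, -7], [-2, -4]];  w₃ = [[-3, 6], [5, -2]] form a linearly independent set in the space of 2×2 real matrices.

Write each element as a coordinate vector in ℝ⁴ using {E₁₁, E₁₂, E₂₁, E₂₂}.
Place the vectors as rows of a 3×4 matrix and reduce to echelon form.
The reduction yields 3 nonzero rows, so the rank is 3.
Since rank = 3 (the number of vectors), the set is linearly independent.

linearly independent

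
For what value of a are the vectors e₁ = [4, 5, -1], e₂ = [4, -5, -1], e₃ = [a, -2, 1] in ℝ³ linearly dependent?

The set is linearly dependent precisely when det[e₁; e₂; e₃] = 0.
Expanding, det = -10*a - 40.
This vanishes exactly when a = -4.

a = -4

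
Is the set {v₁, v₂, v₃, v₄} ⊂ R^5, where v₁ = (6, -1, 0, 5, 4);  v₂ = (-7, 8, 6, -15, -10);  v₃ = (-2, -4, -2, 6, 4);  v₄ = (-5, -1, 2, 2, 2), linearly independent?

Row-reduce the matrix whose columns are v₁, v₂, v₃, v₄.
The reduction yields 3 nonzero rows, so the rank is 3.
Since rank 3 < 4, the set is linearly dependent.
Indeed v₁ + v₂ + 2v₃ - v₄ = 0.

linearly dependent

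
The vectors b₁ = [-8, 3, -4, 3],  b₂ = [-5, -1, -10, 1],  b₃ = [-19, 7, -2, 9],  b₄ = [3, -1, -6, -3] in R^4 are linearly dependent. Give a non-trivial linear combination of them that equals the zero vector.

2b₁ - b₃ - b₄ = 0

Write the vectors as columns of a matrix and find a nonzero vector in its null space.
One solution (up to scaling) is (2, 0, -1, -1).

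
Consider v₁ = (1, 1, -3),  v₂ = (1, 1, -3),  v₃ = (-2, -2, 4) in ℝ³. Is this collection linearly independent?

linearly dependent

Two of the vectors are equal, giving an immediate dependence.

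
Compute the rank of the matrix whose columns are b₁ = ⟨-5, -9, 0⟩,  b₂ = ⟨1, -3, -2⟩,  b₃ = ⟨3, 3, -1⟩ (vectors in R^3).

2

Row-reduce the 3×3 matrix with these as rows.
The echelon form has 2 nonzero rows, so the rank is 2.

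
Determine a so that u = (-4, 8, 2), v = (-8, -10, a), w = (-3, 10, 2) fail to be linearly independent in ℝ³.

a = 3/4

The set is linearly dependent precisely when det[u; v; w] = 0.
Cofactor expansion gives det = 16*a - 12.
Solving 16*a - 12 = 0 yields a = 3/4.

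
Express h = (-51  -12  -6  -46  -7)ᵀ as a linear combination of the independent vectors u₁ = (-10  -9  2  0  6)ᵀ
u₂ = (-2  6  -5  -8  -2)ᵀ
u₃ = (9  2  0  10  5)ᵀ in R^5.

h = 2u₁ + 2u₂ - 3u₃

Write h = α₁u₁ + … + α₃u₃ and equate components.
Back-substitution yields (α₁, α₂, α₃) = (2, 2, -3).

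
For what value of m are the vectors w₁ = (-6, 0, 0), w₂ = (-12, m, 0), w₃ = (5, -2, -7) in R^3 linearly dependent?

The set is linearly dependent precisely when det[w₁; w₂; w₃] = 0.
Cofactor expansion gives det = 42*m.
Solving 42*m = 0 yields m = 0.

m = 0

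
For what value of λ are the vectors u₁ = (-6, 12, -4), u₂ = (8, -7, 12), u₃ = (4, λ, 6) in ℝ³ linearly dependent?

λ = -7/2

Dependence holds iff the 3×3 matrix [u₁ u₂ u₃] is singular.
Cofactor expansion gives det = 40*λ + 140.
This vanishes exactly when λ = -7/2.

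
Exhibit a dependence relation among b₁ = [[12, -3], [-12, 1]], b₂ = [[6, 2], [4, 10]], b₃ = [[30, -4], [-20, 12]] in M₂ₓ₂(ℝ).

2b₁ + b₂ - b₃ = 0

Take coordinates with respect to {E₁₁, E₁₂, E₂₁, E₂₂}.
Solve the homogeneous system with b₁, b₂, b₃ as columns by row-reducing the coefficient matrix.
One solution (up to scaling) is (2, 1, -1).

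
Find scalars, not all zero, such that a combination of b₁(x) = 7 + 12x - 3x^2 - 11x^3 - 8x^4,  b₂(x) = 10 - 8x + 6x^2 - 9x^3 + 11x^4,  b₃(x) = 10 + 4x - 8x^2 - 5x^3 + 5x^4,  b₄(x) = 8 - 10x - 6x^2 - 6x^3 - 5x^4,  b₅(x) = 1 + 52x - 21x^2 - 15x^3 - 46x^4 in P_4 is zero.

Take coordinates with respect to {1, x, …, x^4}.
Write the vectors as columns of a matrix and find a nonzero vector in its null space.
A generator of the null space is (3, -2, 0, 0, -1).

3b₁ - 2b₂ - b₅ = 0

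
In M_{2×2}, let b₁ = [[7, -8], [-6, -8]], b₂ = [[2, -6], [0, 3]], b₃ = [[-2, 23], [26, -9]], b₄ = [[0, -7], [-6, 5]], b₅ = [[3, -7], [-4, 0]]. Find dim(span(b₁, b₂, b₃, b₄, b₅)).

dim = 3

Use coordinates relative to {E₁₁, E₁₂, E₂₁, E₂₂}.
Row-reduce the 5×4 matrix with these as rows.
The echelon form has 3 nonzero rows, so the rank is 3.
(With 5 elements in a 4-dimensional space the rank is at most 4.)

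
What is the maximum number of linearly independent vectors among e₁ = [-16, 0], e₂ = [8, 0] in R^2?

Form the matrix with e₁, e₂ as columns and reduce.
There is 1 pivot column, so rank = 1.

1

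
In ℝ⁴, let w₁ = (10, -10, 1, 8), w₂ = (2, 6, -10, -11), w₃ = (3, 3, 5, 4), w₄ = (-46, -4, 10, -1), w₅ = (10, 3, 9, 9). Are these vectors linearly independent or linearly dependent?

linearly dependent

There are 5 vectors in a 4-dimensional space, so they cannot be linearly independent.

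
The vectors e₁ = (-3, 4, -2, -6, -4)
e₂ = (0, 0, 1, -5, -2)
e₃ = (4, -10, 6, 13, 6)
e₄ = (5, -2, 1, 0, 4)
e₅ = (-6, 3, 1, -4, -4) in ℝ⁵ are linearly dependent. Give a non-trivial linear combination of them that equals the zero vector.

Set up α₁e₁ + … + α₅e₅ = 0 and solve the homogeneous system.
A generator of the null space is (3, -1, 1, 1, 0).

3e₁ - e₂ + e₃ + e₄ = 0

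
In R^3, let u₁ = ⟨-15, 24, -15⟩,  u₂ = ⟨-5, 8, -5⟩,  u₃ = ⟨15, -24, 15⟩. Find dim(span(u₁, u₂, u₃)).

Row-reduce the 3×3 matrix with these as rows.
Exactly 1 pivot survives; hence the rank is 1.

1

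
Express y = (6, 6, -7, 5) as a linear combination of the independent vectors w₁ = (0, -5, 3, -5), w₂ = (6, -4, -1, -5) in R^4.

Write y = α₁w₁ + α₂w₂ and equate components.
Back-substitution yields (α₁, α₂) = (-2, 1).

y = -2w₁ + w₂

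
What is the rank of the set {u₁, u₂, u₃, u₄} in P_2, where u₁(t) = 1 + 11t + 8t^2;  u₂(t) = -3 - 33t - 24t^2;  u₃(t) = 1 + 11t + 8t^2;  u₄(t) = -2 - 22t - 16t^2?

Pass to coordinate vectors with respect to the basis {1, t, t^2}.
Row-reduce the 4×3 matrix with these as rows.
The echelon form has 1 nonzero row, so the rank is 1.
(With 4 elements in a 3-dimensional space the rank is at most 3.)

rank 1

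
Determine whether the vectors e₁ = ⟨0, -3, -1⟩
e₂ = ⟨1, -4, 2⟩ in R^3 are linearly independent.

linearly independent

Place the vectors as rows of a 2×3 matrix and reduce to echelon form.
The reduction yields 2 nonzero rows, so the rank is 2.
Since rank = 2 (the number of vectors), the set is linearly independent.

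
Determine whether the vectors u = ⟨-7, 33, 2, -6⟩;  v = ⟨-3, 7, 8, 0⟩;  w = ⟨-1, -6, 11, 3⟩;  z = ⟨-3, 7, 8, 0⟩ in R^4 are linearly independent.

Two of the vectors are equal, giving an immediate dependence.

linearly dependent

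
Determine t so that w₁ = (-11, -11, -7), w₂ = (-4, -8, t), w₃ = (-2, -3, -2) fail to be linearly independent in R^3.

The vectors are dependent exactly when the determinant of the matrix with rows w₁, w₂, w₃ vanishes.
Cofactor expansion gives det = -11*t - 60.
Setting this to zero gives t = -60/11.

t = -60/11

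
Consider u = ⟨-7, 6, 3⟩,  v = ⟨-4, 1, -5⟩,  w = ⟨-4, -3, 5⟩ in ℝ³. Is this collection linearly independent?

Form the 3×3 matrix with these as columns; its determinant is 358.
A nonzero determinant means the columns are linearly independent.

linearly independent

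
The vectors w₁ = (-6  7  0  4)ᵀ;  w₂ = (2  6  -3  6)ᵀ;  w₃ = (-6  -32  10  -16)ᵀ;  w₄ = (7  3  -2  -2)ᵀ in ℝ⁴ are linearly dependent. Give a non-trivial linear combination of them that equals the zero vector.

2w₁ + 2w₂ + w₃ + 2w₄ = 0

Row-reduce the matrix with w₁, w₂, w₃, w₄ as columns; the null space gives the coefficients.
The free variable yields coefficients (2, 2, 1, 2) (any nonzero multiple also works).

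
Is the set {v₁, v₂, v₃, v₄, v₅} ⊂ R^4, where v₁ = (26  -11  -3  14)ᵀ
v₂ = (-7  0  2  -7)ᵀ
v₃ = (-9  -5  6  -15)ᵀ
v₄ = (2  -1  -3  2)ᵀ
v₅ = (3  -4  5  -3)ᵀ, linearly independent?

There are 5 vectors in a 4-dimensional space, so they cannot be linearly independent.

linearly dependent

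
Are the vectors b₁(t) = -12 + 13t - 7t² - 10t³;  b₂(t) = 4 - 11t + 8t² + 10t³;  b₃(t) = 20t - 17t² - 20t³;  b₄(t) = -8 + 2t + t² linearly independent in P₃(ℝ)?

linearly dependent

Take coordinates with respect to the standard basis {1, t, …, t³}.
Row-reduce the matrix whose columns are b₁, b₂, b₃, b₄.
The reduction yields 2 nonzero rows, so the rank is 2.
Since rank 2 < 4, the set is linearly dependent.
Indeed b₁ + 3b₂ + b₃ = 0.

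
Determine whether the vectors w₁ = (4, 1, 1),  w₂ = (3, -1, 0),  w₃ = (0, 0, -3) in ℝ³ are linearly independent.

linearly independent

Row-reduce the matrix whose columns are w₁, w₂, w₃.
The reduction yields 3 nonzero rows, so the rank is 3.
Since rank = 3 (the number of vectors), the set is linearly independent.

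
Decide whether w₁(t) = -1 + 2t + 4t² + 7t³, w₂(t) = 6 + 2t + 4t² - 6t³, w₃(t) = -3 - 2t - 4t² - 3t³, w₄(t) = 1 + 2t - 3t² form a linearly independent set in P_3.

Take coordinates with respect to the standard basis {1, t, …, t³}.
Form the 4×4 matrix with these as columns; its determinant is 336.
A nonzero determinant means the columns are linearly independent.

linearly independent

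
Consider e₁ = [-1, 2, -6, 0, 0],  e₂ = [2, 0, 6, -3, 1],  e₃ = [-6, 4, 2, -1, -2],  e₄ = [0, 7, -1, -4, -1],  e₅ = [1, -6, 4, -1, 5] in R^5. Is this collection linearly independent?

linearly independent

The matrix [e₁|e₂|e₃|e₄|e₅] has determinant -616.
A nonzero determinant means the columns are linearly independent.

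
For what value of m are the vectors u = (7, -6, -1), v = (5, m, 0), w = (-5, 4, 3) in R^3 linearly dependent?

The set is linearly dependent precisely when det[u; v; w] = 0.
Expanding, det = 16*m + 70.
This vanishes exactly when m = -35/8.

m = -35/8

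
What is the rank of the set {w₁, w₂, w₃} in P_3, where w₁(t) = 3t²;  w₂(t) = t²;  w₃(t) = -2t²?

rank 1

Represent each element by its coordinate vector in ℝ⁴.
Form the matrix with w₁, w₂, w₃ as columns and reduce.
There is 1 pivot column, so rank = 1.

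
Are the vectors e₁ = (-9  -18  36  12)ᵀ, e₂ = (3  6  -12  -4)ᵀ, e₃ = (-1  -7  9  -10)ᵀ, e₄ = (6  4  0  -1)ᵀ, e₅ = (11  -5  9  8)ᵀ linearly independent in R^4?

There are 5 vectors in a 4-dimensional space, so they cannot be linearly independent.

linearly dependent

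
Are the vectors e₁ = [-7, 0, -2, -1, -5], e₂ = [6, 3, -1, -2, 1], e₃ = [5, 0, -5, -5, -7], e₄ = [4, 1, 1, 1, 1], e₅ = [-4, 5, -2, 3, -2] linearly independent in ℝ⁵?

linearly independent

Form the 5×5 matrix with these as columns; its determinant is 1409.
A nonzero determinant means the columns are linearly independent.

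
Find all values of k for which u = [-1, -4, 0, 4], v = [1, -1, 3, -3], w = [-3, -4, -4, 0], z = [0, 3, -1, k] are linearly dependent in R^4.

k = -11

Dependence holds iff the 4×4 matrix [u v w z] is singular.
Expanding, det = 4*k + 44.
Setting this to zero gives k = -11.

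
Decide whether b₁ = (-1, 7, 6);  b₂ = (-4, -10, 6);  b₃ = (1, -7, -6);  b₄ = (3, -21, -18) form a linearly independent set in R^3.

There are 4 vectors in a 3-dimensional space, so they cannot be linearly independent.

linearly dependent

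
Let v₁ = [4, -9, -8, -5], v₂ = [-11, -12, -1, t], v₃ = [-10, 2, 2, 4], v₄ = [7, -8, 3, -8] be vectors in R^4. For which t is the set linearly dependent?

The vectors are dependent exactly when the determinant of the matrix with rows v₁, v₂, v₃, v₄ vanishes.
The determinant works out to -836*t - 3116.
This vanishes exactly when t = -41/11.

t = -41/11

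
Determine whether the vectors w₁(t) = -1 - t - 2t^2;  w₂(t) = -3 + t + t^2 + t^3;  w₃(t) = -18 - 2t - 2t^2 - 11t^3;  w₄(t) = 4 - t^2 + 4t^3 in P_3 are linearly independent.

linearly dependent

Write each element as a coordinate vector in ℝ⁴ using {1, t, …, t^3}.
Row-reduce the matrix whose columns are w₁, w₂, w₃, w₄.
The reduction yields 3 nonzero rows, so the rank is 3.
Since rank 3 < 4, the set is linearly dependent.
Indeed 3w₁ + w₂ - w₃ - 3w₄ = 0.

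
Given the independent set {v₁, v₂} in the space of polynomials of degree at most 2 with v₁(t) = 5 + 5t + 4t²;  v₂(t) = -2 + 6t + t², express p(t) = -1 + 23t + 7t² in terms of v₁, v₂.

Take coordinate vectors relative to {1, t, t²}.
Set up the augmented matrix [v₁ | v₂ | p] and row-reduce.
The system has the unique solution (c₁, c₂) = (1, 3).

p = v₁ + 3v₂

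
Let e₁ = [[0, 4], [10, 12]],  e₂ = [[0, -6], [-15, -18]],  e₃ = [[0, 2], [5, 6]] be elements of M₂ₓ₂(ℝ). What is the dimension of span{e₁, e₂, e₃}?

1

Use coordinates relative to {E₁₁, E₁₂, E₂₁, E₂₂}.
Row-reduce the 3×4 matrix with these as rows.
The echelon form has 1 nonzero row, so the rank is 1.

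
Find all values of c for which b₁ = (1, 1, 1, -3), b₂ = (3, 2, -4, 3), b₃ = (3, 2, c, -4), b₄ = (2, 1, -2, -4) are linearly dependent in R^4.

Place the vectors as rows of a 4×4 matrix; dependence ⇔ determinant zero.
Expanding, det = 10*c + 19.
Solving 10*c + 19 = 0 yields c = -19/10.

c = -19/10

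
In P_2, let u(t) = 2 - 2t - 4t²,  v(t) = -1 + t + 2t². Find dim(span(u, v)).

Pass to coordinate vectors with respect to the basis {1, t, t²}.
Put the 3×2 matrix [u|v] into echelon form.
The echelon form has 1 nonzero row, so the rank is 1.

1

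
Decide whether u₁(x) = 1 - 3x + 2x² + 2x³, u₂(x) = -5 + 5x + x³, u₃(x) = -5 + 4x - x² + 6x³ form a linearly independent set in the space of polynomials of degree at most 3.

linearly independent

Take coordinates with respect to the standard basis {1, x, …, x³}.
Place the vectors as rows of a 3×4 matrix and reduce to echelon form.
The reduction yields 3 nonzero rows, so the rank is 3.
Since rank = 3 (the number of vectors), the set is linearly independent.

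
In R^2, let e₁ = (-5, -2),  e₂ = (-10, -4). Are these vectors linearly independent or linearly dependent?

linearly dependent

One vector is a scalar multiple of another, so the set is dependent.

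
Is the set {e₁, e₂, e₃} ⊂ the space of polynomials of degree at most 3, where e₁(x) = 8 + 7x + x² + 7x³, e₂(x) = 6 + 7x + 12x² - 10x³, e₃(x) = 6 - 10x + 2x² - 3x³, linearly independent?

linearly independent

Write each element as a coordinate vector in ℝ⁴ using {1, x, …, x³}.
Row-reduce the matrix whose columns are e₁, e₂, e₃.
The reduction yields 3 nonzero rows, so the rank is 3.
Since rank = 3 (the number of vectors), the set is linearly independent.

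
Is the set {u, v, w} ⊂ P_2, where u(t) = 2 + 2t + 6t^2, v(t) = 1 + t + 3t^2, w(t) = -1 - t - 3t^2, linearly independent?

Take coordinates with respect to the standard basis {1, t, t^2}.
The matrix [u|v|w] has determinant 0.
A zero determinant means the columns are linearly dependent.

linearly dependent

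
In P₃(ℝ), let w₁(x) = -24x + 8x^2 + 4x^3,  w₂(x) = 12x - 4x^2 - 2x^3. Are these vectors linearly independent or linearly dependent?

linearly dependent

Take coordinates with respect to the standard basis {1, x, …, x^3}.
Row-reduce the matrix whose columns are w₁, w₂.
The reduction yields 1 nonzero row, so the rank is 1.
Since rank 1 < 2, the set is linearly dependent.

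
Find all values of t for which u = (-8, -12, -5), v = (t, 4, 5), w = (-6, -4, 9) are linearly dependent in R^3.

Dependence holds iff the 3×3 matrix [u v w] is singular.
Cofactor expansion gives det = 128*t - 208.
Setting this to zero gives t = 13/8.

t = 13/8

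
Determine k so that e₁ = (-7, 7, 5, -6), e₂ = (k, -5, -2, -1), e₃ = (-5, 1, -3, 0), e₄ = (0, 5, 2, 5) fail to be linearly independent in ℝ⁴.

k = 3

Dependence holds iff the 4×4 matrix [e₁ e₂ e₃ e₄] is singular.
The determinant works out to 232*k - 696.
Solving 232*k - 696 = 0 yields k = 3.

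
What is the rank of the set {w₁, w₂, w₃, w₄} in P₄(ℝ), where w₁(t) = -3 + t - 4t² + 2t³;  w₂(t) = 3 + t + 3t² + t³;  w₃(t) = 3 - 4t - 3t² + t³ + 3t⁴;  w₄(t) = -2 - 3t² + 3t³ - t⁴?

Use coordinates relative to {1, t, …, t⁴}.
Form the matrix with w₁, w₂, w₃, w₄ as columns and reduce.
Reduction leaves 4 leading entries, giving rank 4.

rank 4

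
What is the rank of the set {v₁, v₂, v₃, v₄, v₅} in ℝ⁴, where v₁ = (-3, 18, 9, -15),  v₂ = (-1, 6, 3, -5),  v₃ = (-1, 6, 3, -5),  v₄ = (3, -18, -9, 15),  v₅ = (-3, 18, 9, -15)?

1

Form the matrix with v₁, v₂, v₃, v₄, v₅ as columns and reduce.
Exactly 1 pivot survives; hence the rank is 1.
(With 5 elements in a 4-dimensional space the rank is at most 4.)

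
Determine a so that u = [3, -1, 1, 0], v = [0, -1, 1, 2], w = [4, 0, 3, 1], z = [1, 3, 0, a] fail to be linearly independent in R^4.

a = -3

The set is linearly dependent precisely when det[u; v; w; z] = 0.
Cofactor expansion gives det = -9*a - 27.
Setting this to zero gives a = -3.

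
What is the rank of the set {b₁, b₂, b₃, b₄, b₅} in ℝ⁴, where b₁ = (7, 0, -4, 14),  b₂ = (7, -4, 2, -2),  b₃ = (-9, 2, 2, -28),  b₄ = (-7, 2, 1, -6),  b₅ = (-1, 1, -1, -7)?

rank 3

Row-reduce the 5×4 matrix with these as rows.
There are 3 pivot columns, so rank = 3.
(With 5 elements in a 4-dimensional space the rank is at most 4.)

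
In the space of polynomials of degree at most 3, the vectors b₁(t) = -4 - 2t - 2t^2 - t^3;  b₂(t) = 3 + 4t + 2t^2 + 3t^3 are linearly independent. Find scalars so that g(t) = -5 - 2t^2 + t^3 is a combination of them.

g = 2b₁ + b₂

Identify each element with its coordinate vector in ℝ⁴ via {1, t, …, t^3}.
Set up the augmented matrix [b₁ | b₂ | g] and row-reduce.
Back-substitution yields (a₁, a₂) = (2, 1).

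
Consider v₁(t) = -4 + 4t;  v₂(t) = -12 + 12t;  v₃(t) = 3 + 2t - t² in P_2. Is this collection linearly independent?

linearly dependent

Take coordinates with respect to the standard basis {1, t, t²}.
One vector is a scalar multiple of another, so the set is dependent.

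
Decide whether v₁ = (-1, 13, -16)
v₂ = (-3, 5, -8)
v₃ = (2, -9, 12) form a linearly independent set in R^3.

Form the 3×3 matrix with these as columns; its determinant is 0.
A zero determinant means the columns are linearly dependent.
Indeed v₁ + v₂ + 2v₃ = 0.

linearly dependent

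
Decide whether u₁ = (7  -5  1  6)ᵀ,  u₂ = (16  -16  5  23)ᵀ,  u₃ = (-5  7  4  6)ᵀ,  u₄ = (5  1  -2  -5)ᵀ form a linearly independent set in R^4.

Place the vectors as rows of a 4×4 matrix and reduce to echelon form.
The reduction yields 3 nonzero rows, so the rank is 3.
Since rank 3 < 4, the set is linearly dependent.

linearly dependent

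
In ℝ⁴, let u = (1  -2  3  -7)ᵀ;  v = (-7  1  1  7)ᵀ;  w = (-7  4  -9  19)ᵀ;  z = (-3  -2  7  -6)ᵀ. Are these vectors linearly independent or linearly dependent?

linearly dependent

Form the 4×4 matrix with these as columns; its determinant is 0.
A zero determinant means the columns are linearly dependent.
Indeed u + 2v - w - 2z = 0.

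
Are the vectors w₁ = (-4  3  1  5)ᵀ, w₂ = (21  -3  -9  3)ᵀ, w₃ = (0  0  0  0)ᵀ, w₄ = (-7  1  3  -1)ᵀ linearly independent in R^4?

linearly dependent

One of the vectors is the zero vector, so the set is linearly dependent.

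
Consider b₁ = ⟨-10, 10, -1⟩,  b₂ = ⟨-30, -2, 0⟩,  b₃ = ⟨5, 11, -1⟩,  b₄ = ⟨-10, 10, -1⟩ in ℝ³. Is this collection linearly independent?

There are 4 vectors in a 3-dimensional space, so they cannot be linearly independent.

linearly dependent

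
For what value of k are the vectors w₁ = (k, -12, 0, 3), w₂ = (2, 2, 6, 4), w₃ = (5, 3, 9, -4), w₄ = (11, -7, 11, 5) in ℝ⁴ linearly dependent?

k = 57/8

The vectors are dependent exactly when the determinant of the matrix with rows w₁, w₂, w₃, w₄ vanishes.
The determinant works out to 640*k - 4560.
This vanishes exactly when k = 57/8.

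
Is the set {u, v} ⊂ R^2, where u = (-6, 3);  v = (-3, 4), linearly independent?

linearly independent

Place the vectors as rows of a 2×2 matrix and reduce to echelon form.
The reduction yields 2 nonzero rows, so the rank is 2.
Since rank = 2 (the number of vectors), the set is linearly independent.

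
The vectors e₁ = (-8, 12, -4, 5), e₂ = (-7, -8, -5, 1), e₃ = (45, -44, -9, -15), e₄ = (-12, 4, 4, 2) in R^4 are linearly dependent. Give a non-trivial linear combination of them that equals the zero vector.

2e₁ - e₂ + e₃ + 3e₄ = 0

Write the vectors as columns of a matrix and find a nonzero vector in its null space.
A generator of the null space is (2, -1, 1, 3).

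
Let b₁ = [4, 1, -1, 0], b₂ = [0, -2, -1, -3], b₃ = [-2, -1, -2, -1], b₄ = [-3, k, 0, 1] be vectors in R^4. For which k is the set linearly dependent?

k = 0

The set is linearly dependent precisely when det[b₁; b₂; b₃; b₄] = 0.
Cofactor expansion gives det = -26*k.
Setting this to zero gives k = 0.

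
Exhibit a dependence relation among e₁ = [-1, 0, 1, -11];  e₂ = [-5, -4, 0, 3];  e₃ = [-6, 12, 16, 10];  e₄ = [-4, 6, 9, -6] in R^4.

2e₁ + e₃ - 2e₄ = 0

Row-reduce the matrix with e₁, e₂, e₃, e₄ as columns; the null space gives the coefficients.
The free variable yields coefficients (2, 0, 1, -2) (any nonzero multiple also works).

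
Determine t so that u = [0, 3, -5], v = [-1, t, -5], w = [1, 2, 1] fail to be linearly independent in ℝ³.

The set is linearly dependent precisely when det[u; v; w] = 0.
Expanding, det = 5*t - 2.
Solving 5*t - 2 = 0 yields t = 2/5.

t = 2/5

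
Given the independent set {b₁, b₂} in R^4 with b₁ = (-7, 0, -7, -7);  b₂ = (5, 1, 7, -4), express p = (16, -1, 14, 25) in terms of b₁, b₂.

p = -3b₁ - b₂

Write p = c₁b₁ + c₂b₂ and equate components.
Back-substitution yields (c₁, c₂) = (-3, -1).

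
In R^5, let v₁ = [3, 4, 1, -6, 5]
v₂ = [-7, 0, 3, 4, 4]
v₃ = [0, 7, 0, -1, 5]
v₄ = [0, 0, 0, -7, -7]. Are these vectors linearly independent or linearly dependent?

linearly independent

Row-reduce the matrix whose columns are v₁, v₂, v₃, v₄.
The reduction yields 4 nonzero rows, so the rank is 4.
Since rank = 4 (the number of vectors), the set is linearly independent.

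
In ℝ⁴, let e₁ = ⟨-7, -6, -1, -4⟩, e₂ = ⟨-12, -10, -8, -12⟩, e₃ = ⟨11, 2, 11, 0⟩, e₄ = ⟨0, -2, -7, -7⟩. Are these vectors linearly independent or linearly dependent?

linearly independent

The matrix [e₁|e₂|e₃|e₄] has determinant 1036.
A nonzero determinant means the columns are linearly independent.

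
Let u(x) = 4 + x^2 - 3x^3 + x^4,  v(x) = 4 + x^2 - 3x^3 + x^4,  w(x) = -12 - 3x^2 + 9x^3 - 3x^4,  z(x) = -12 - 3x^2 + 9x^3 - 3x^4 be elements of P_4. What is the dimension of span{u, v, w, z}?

Pass to coordinate vectors with respect to the basis {1, x, …, x^4}.
Put the 5×4 matrix [u|v|w|z] into echelon form.
The echelon form has 1 nonzero row, so the rank is 1.

dim = 1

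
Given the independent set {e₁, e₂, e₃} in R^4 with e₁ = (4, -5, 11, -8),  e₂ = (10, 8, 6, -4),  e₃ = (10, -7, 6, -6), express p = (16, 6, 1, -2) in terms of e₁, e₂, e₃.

p = -e₁ + e₂ + e₃

Write p = c₁e₁ + … + c₃e₃ and equate components.
Back-substitution yields (c₁, c₂, c₃) = (-1, 1, 1).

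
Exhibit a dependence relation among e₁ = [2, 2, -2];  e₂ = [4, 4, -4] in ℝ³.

Set up α₁e₁ + α₂e₂ = 0 and solve the homogeneous system.
One solution (up to scaling) is (2, -1).

2e₁ - e₂ = 0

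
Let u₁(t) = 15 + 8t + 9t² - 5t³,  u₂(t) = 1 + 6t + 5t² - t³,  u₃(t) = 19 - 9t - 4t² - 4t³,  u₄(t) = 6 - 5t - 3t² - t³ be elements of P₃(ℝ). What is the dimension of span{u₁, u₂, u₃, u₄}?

2

Use coordinates relative to {1, t, …, t³}.
Apply Gaussian elimination to the matrix whose rows are u₁, u₂, u₃, u₄.
The echelon form has 2 nonzero rows, so the rank is 2.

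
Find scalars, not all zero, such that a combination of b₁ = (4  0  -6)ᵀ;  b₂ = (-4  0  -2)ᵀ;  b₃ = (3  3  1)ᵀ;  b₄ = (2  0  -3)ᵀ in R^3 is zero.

Write the vectors as columns of a matrix and find a nonzero vector in its null space.
One solution (up to scaling) is (1, 0, 0, -2).

b₁ - 2b₄ = 0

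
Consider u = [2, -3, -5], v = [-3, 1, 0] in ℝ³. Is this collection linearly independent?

Place the vectors as rows of a 2×3 matrix and reduce to echelon form.
The reduction yields 2 nonzero rows, so the rank is 2.
Since rank = 2 (the number of vectors), the set is linearly independent.

linearly independent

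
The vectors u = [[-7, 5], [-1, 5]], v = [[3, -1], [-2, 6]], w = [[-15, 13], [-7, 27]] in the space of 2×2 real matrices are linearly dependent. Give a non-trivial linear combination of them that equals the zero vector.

3u + 2v - w = 0

Take coordinates with respect to {E₁₁, E₁₂, E₂₁, E₂₂}.
Set up α₁u + … + α₃w = 0 and solve the homogeneous system.
One solution (up to scaling) is (3, 2, -1).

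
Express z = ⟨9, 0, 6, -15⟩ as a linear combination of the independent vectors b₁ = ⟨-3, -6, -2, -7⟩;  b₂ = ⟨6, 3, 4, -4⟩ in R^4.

z = b₁ + 2b₂

Solve the system with b₁, b₂ as columns and z as the right-hand side.
The system has the unique solution (c₁, c₂) = (1, 2).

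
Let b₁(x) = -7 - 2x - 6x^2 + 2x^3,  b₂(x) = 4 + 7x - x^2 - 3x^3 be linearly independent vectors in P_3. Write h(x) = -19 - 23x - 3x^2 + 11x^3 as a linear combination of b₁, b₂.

h = b₁ - 3b₂

Work in coordinates with respect to the standard basis {1, x, …, x^3}.
Solve the system with b₁, b₂ as columns and h as the right-hand side.
The system has the unique solution (a₁, a₂) = (1, -3).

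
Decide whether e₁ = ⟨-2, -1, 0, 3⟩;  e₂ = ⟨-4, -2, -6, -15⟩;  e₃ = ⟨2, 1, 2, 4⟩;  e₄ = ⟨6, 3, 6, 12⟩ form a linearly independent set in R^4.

One vector is a scalar multiple of another, so the set is dependent.

linearly dependent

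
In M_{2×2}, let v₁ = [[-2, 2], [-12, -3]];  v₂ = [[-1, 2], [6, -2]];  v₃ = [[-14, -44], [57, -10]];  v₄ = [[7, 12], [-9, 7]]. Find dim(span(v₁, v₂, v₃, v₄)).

dim = 3

Use coordinates relative to {E₁₁, E₁₂, E₂₁, E₂₂}.
Put the 4×4 matrix [v₁|v₂|v₃|v₄] into echelon form.
The echelon form has 3 nonzero rows, so the rank is 3.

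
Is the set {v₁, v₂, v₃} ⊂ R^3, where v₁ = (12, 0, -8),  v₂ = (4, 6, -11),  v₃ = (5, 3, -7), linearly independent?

linearly independent

Place the vectors as rows of a 3×3 matrix and reduce to echelon form.
The reduction yields 3 nonzero rows, so the rank is 3.
Since rank = 3 (the number of vectors), the set is linearly independent.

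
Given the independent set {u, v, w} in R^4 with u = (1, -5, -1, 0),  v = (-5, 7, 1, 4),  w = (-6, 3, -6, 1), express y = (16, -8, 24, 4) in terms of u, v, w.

y = 2u + 2v - 4w

Write y = a₁u + … + a₃w and equate components.
The system has the unique solution (a₁, a₂, a₃) = (2, 2, -4).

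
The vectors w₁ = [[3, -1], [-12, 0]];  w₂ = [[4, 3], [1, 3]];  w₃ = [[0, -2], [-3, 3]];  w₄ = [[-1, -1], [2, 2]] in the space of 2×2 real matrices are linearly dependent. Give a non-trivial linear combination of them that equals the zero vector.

w₁ - 2w₃ + 3w₄ = 0

Write each element as a vector in ℝ⁴ using {E₁₁, E₁₂, E₂₁, E₂₂}.
Solve the homogeneous system with w₁, w₂, w₃, w₄ as columns by row-reducing the coefficient matrix.
The free variable yields coefficients (1, 0, -2, 3) (any nonzero multiple also works).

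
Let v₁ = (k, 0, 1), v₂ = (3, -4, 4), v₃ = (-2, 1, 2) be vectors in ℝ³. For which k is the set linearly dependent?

k = -5/12

Dependence holds iff the 3×3 matrix [v₁ v₂ v₃] is singular.
The determinant works out to -12*k - 5.
Solving -12*k - 5 = 0 yields k = -5/12.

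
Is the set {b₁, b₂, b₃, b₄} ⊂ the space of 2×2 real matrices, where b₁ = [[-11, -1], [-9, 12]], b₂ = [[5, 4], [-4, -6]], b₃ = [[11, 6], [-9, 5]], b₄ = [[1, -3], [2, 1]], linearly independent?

linearly independent

Take coordinates with respect to the standard basis {E₁₁, E₁₂, E₂₁, E₂₂}.
Place the vectors as rows of a 4×4 matrix and reduce to echelon form.
The reduction yields 4 nonzero rows, so the rank is 4.
Since rank = 4 (the number of vectors), the set is linearly independent.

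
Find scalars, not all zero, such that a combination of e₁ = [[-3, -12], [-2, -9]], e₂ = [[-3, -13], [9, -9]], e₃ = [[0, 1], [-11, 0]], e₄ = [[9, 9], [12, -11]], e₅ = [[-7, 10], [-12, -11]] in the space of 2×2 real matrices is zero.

e₁ - e₂ - e₃ = 0

Pass to coordinate vectors relative to the basis {E₁₁, E₁₂, E₂₁, E₂₂}.
Solve the homogeneous system with e₁, e₂, e₃, e₄, e₅ as columns by row-reducing the coefficient matrix.
One solution (up to scaling) is (1, -1, -1, 0, 0).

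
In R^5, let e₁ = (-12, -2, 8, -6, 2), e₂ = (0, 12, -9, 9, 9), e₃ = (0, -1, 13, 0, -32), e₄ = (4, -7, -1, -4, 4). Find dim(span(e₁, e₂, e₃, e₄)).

dim = 3

Form the matrix with e₁, e₂, e₃, e₄ as columns and reduce.
The echelon form has 3 nonzero rows, so the rank is 3.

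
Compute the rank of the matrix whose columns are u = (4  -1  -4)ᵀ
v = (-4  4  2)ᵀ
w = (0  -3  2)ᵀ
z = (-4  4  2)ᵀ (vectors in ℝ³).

rank 2

Apply Gaussian elimination to the matrix whose rows are u, v, w, z.
Reduction leaves 2 leading entries, giving rank 2.
(With 4 elements in a 3-dimensional space the rank is at most 3.)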